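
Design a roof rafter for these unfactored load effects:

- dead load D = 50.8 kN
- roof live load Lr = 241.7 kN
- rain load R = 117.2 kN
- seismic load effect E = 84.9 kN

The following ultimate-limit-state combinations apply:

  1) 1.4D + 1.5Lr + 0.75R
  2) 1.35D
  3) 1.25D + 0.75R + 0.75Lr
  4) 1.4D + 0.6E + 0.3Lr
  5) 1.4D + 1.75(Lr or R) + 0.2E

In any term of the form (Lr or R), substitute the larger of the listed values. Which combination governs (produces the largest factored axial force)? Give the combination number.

(Lr or R) → Lr = 241.7 kN.
1) 1.4(50.8) + 1.5(241.7) + 0.75(117.2) = 521.6
2) 1.35(50.8) = 68.6
3) 1.25(50.8) + 0.75(117.2) + 0.75(241.7) = 332.7
4) 1.4(50.8) + 0.6(84.9) + 0.3(241.7) = 194.6
5) 1.4(50.8) + 1.75(241.7) + 0.2(84.9) = 511.1
The largest value is 521.6 kN from combination 1.

Combination 1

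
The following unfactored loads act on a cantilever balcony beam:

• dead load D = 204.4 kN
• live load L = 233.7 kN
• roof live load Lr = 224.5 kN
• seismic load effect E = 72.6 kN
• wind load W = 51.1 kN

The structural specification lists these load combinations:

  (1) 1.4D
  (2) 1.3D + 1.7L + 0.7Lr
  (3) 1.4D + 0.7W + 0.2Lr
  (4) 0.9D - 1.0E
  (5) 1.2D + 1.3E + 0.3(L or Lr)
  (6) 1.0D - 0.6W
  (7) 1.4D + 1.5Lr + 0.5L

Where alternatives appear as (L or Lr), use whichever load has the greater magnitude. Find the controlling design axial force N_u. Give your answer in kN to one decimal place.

820.2 kN

(L or Lr) → L = 233.7 kN.
(1) 1.4(204.4) = 286.2
(2) 1.3(204.4) + 1.7(233.7) + 0.7(224.5) = 820.2
(3) 1.4(204.4) + 0.7(51.1) + 0.2(224.5) = 366.8
(4) 0.9(204.4) - 1.0(72.6) = 111.4
(5) 1.2(204.4) + 1.3(72.6) + 0.3(233.7) = 409.8
(6) 1.0(204.4) - 0.6(51.1) = 173.7
(7) 1.4(204.4) + 1.5(224.5) + 0.5(233.7) = 739.8
Maximum is from combination 2.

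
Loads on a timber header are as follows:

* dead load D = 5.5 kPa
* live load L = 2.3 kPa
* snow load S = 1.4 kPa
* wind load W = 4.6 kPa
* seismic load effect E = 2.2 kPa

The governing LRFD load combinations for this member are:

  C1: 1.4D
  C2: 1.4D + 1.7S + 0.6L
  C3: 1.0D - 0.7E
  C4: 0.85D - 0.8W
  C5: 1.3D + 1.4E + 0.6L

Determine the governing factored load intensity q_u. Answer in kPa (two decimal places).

11.61 kPa

C1: 1.4(5.5) = 7.70
C2: 1.4(5.5) + 1.7(1.4) + 0.6(2.3) = 7.70 + 2.38 + 1.38 = 11.46
C3: 1.0(5.5) - 0.7(2.2) = 5.50 - 1.54 = 3.96
C4: 0.85(5.5) - 0.8(4.6) = 4.68 - 3.68 = 1.00
C5: 1.3(5.5) + 1.4(2.2) + 0.6(2.3) = 7.15 + 3.08 + 1.38 = 11.61
Combination 5 governs: q_u = 11.61 kPa.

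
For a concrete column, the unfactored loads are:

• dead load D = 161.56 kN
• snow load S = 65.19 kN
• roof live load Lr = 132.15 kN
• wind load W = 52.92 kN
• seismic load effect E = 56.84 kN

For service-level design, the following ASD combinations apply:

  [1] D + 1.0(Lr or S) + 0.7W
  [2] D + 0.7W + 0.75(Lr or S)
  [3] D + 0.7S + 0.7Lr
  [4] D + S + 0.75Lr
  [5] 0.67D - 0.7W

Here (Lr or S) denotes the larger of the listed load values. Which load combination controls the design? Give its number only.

(Lr or S) → Lr = 132.15 kN.
[1] 1.0(161.56) + 1.0(132.15) + 0.7(52.92) = 161.56 + 132.15 + 37.04 = 330.75
[2] 1.0(161.56) + 0.7(52.92) + 0.75(132.15) = 297.72
[3] 1.0(161.56) + 0.7(65.19) + 0.7(132.15) = 161.56 + 45.63 + 92.51 = 299.70
[4] 1.0(161.56) + 1.0(65.19) + 0.75(132.15) = 161.56 + 65.19 + 99.11 = 325.86
[5] 0.67(161.56) - 0.7(52.92) = 71.20
The largest value is 330.75 kN from combination 1.

Combination 1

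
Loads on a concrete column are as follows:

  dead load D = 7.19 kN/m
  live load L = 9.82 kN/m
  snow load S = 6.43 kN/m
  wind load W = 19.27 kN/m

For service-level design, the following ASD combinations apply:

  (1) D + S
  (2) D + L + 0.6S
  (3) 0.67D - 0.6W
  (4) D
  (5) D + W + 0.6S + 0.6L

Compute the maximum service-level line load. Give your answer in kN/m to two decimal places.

36.21 kN/m

(1) 1.0(7.19) + 1.0(6.43) = 7.19 + 6.43 = 13.62
(2) 1.0(7.19) + 1.0(9.82) + 0.6(6.43) = 7.19 + 9.82 + 3.86 = 20.87
(3) 0.67(7.19) - 0.6(19.27) = 4.82 - 11.56 = -6.74
(4) 1.0(7.19) = 7.19
(5) 1.0(7.19) + 1.0(19.27) + 0.6(6.43) + 0.6(9.82) = 7.19 + 19.27 + 3.86 + 5.89 = 36.21
Maximum is from combination 5.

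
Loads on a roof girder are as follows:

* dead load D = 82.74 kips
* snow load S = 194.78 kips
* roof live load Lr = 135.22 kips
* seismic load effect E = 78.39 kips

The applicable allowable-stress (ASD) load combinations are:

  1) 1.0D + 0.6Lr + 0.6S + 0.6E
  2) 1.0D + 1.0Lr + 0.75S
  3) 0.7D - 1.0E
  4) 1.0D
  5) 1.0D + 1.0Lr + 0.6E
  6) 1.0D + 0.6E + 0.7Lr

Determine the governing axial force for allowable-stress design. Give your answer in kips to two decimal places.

364.05 kips

1) 1.0(82.74) + 0.6(135.22) + 0.6(194.78) + 0.6(78.39) = 82.74 + 81.13 + 116.87 + 47.03 = 327.77
2) 1.0(82.74) + 1.0(135.22) + 0.75(194.78) = 82.74 + 135.22 + 146.09 = 364.05
3) 0.7(82.74) - 1.0(78.39) = 57.92 - 78.39 = -20.47
4) 1.0(82.74) = 82.74
5) 1.0(82.74) + 1.0(135.22) + 0.6(78.39) = 82.74 + 135.22 + 47.03 = 264.99
6) 1.0(82.74) + 0.6(78.39) + 0.7(135.22) = 224.43
The controlling combination is 2, giving 364.05 kips.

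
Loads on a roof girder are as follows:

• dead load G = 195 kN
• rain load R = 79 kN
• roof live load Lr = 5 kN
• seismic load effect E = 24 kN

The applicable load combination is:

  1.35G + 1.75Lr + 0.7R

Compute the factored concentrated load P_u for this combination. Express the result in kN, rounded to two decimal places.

1.35(195) + 1.75(5) + 0.7(79) = 263.25 + 8.75 + 55.30 = 327.30
P_u = 327.30 kN.

327.30 kN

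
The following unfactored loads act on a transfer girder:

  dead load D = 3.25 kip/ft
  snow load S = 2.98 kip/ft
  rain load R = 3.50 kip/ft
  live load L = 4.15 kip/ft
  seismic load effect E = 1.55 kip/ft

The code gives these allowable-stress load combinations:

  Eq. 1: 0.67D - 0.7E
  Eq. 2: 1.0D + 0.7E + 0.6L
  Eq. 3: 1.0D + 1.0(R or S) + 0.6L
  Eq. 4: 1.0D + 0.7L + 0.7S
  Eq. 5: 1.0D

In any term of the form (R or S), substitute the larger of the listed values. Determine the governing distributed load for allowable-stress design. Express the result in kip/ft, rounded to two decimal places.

(R or S) → R = 3.50 kip/ft.
Eq. 1: 0.67(3.25) - 0.7(1.55) = 2.18 - 1.09 = 1.09
Eq. 2: 1.0(3.25) + 0.7(1.55) + 0.6(4.15) = 3.25 + 1.09 + 2.49 = 6.83
Eq. 3: 1.0(3.25) + 1.0(3.50) + 0.6(4.15) = 3.25 + 3.50 + 2.49 = 9.24
Eq. 4: 1.0(3.25) + 0.7(4.15) + 0.7(2.98) = 8.24
Eq. 5: 1.0(3.25) = 3.25
The controlling combination is 3, giving 9.24 kip/ft.

9.24 kip/ft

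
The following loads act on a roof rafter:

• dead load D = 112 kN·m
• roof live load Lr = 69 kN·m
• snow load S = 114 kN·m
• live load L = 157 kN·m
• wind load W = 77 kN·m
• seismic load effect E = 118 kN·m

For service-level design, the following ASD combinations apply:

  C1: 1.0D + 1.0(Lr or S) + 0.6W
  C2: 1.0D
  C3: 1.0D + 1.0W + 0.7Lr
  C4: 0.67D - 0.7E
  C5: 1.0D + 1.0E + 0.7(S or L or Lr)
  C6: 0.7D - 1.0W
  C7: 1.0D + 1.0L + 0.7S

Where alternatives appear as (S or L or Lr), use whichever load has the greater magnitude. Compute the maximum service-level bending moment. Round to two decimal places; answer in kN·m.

(Lr or S) → S = 114 kN·m; (S or L or Lr) → L = 157 kN·m.
C1: 1.0(112) + 1.0(114) + 0.6(77) = 112.00 + 114.00 + 46.20 = 272.20
C2: 1.0(112) = 112.00
C3: 1.0(112) + 1.0(77) + 0.7(69) = 112.00 + 77.00 + 48.30 = 237.30
C4: 0.67(112) - 0.7(118) = 75.04 - 82.60 = -7.56
C5: 1.0(112) + 1.0(118) + 0.7(157) = 112.00 + 118.00 + 109.90 = 339.90
C6: 0.7(112) - 1.0(77) = 78.40 - 77.00 = 1.40
C7: 1.0(112) + 1.0(157) + 0.7(114) = 112.00 + 157.00 + 79.80 = 348.80
Combination 7 governs: M = 348.80 kN·m.

348.80 kN·m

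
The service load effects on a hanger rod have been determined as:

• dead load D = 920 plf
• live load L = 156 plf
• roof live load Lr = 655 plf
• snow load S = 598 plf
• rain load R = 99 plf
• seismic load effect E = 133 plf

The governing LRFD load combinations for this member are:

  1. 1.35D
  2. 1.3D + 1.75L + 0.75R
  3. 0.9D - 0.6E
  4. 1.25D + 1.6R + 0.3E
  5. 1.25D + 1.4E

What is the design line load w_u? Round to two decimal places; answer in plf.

1543.25 plf

1. 1.35(920) = 1242.00
2. 1.3(920) + 1.75(156) + 0.75(99) = 1543.25
3. 0.9(920) - 0.6(133) = 748.20
4. 1.25(920) + 1.6(99) + 0.3(133) = 1348.30
5. 1.25(920) + 1.4(133) = 1336.20
The controlling combination is 2, giving 1543.25 plf.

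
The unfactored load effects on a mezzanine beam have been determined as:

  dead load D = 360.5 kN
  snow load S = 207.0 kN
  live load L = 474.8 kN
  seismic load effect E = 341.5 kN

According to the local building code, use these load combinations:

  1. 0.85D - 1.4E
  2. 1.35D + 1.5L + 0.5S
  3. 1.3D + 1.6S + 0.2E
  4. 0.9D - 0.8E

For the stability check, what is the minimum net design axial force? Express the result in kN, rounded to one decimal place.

-171.7 kN

1. 0.85(360.5) - 1.4(341.5) = 306.4 - 478.1 = -171.7
2. 1.35(360.5) + 1.5(474.8) + 0.5(207.0) = 486.7 + 712.2 + 103.5 = 1302.4
3. 1.3(360.5) + 1.6(207.0) + 0.2(341.5) = 468.7 + 331.2 + 68.3 = 868.2
4. 0.9(360.5) - 0.8(341.5) = 324.5 - 273.2 = 51.3
Combination 1 gives the minimum: -171.7 kN.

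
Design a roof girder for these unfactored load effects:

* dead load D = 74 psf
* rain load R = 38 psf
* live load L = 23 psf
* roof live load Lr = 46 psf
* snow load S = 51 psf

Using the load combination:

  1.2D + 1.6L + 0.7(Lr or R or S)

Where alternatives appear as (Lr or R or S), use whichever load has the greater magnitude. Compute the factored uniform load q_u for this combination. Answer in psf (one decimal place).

161.3 psf

(Lr or R or S) → S = 51 psf.
1.2(74) + 1.6(23) + 0.7(51) = 88.8 + 36.8 + 35.7 = 161.3
q_u = 161.3 psf.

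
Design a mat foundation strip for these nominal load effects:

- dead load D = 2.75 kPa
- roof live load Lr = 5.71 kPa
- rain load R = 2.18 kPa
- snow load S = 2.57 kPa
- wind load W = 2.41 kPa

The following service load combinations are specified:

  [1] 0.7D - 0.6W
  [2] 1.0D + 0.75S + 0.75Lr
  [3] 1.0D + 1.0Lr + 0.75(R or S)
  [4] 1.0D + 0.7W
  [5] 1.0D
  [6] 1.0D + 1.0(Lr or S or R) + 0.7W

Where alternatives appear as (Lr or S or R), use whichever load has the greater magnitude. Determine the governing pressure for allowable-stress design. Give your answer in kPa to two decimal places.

10.39 kPa

(R or S) → S = 2.57 kPa; (Lr or S or R) → Lr = 5.71 kPa.
[1] 0.7(2.75) - 0.6(2.41) = 1.93 - 1.45 = 0.48
[2] 1.0(2.75) + 0.75(2.57) + 0.75(5.71) = 2.75 + 1.93 + 4.28 = 8.96
[3] 1.0(2.75) + 1.0(5.71) + 0.75(2.57) = 2.75 + 5.71 + 1.93 = 10.39
[4] 1.0(2.75) + 0.7(2.41) = 2.75 + 1.69 = 4.44
[5] 1.0(2.75) = 2.75
[6] 1.0(2.75) + 1.0(5.71) + 0.7(2.41) = 2.75 + 5.71 + 1.69 = 10.15
Combination 3 governs: p = 10.39 kPa.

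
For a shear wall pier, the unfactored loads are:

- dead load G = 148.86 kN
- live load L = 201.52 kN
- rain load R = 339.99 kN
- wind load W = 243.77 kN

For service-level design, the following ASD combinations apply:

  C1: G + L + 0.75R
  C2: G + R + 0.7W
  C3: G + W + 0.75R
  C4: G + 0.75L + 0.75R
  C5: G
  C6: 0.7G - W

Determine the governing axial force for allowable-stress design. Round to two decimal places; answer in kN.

659.49 kN

C1: 1.0(148.86) + 1.0(201.52) + 0.75(339.99) = 148.86 + 201.52 + 254.99 = 605.37
C2: 1.0(148.86) + 1.0(339.99) + 0.7(243.77) = 148.86 + 339.99 + 170.64 = 659.49
C3: 1.0(148.86) + 1.0(243.77) + 0.75(339.99) = 148.86 + 243.77 + 254.99 = 647.62
C4: 1.0(148.86) + 0.75(201.52) + 0.75(339.99) = 148.86 + 151.14 + 254.99 = 554.99
C5: 1.0(148.86) = 148.86
C6: 0.7(148.86) - 1.0(243.77) = 104.20 - 243.77 = -139.57
Combination 2 governs: N = 659.49 kN.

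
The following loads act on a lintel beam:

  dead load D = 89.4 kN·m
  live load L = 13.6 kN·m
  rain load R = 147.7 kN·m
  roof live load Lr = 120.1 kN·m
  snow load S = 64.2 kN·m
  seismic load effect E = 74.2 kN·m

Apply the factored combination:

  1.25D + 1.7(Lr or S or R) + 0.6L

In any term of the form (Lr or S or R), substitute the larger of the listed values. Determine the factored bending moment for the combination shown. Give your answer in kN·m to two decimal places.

(Lr or S or R) → R = 147.7 kN·m.
1.25(89.4) + 1.7(147.7) + 0.6(13.6) = 111.75 + 251.09 + 8.16 = 371.00
M_u = 371.00 kN·m.

371.00 kN·m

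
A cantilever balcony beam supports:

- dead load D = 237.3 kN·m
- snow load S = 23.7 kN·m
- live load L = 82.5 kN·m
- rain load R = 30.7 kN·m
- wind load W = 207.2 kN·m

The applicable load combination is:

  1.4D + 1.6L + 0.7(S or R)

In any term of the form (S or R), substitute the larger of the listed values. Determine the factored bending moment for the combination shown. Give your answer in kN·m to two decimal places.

485.71 kN·m

(S or R) → R = 30.7 kN·m.
1.4(237.3) + 1.6(82.5) + 0.7(30.7) = 332.22 + 132.00 + 21.49 = 485.71
M_u = 485.71 kN·m.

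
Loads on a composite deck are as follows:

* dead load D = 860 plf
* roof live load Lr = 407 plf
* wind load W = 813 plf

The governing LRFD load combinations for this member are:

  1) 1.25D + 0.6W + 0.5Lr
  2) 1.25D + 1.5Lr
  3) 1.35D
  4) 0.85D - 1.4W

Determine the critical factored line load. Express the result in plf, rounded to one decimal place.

1766.3 plf

1) 1.25(860) + 0.6(813) + 0.5(407) = 1075.0 + 487.8 + 203.5 = 1766.3
2) 1.25(860) + 1.5(407) = 1075.0 + 610.5 = 1685.5
3) 1.35(860) = 1161.0
4) 0.85(860) - 1.4(813) = 731.0 - 1138.2 = -407.2
Maximum is from combination 1.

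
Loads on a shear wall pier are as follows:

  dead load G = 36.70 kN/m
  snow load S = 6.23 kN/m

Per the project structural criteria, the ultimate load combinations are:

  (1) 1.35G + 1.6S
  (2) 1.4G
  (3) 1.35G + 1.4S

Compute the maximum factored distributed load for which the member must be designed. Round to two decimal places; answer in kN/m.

59.51 kN/m

(1) 1.35(36.70) + 1.6(6.23) = 59.51
(2) 1.4(36.70) = 51.38
(3) 1.35(36.70) + 1.4(6.23) = 49.55 + 8.72 = 58.27
The controlling combination is 1, giving 59.51 kN/m.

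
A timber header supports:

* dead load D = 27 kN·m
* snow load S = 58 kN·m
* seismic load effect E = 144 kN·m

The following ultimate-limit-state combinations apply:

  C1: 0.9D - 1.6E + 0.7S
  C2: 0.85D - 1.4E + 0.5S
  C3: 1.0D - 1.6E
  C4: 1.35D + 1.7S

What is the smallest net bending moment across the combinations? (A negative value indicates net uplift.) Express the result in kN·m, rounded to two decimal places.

-203.40 kN·m

C1: 0.9(27) - 1.6(144) + 0.7(58) = 24.30 - 230.40 + 40.60 = -165.50
C2: 0.85(27) - 1.4(144) + 0.5(58) = 22.95 - 201.60 + 29.00 = -149.65
C3: 1.0(27) - 1.6(144) = 27.00 - 230.40 = -203.40
C4: 1.35(27) + 1.7(58) = 36.45 + 98.60 = 135.05
Combination 3 gives the minimum: -203.40 kN·m.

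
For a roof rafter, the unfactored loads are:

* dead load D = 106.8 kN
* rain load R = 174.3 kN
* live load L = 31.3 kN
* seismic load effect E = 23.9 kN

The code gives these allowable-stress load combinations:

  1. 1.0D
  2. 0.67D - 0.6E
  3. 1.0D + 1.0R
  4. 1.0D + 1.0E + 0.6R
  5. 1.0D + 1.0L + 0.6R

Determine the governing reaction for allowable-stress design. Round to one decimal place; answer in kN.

281.1 kN

1. 1.0(106.8) = 106.8
2. 0.67(106.8) - 0.6(23.9) = 57.2
3. 1.0(106.8) + 1.0(174.3) = 281.1
4. 1.0(106.8) + 1.0(23.9) + 0.6(174.3) = 235.3
5. 1.0(106.8) + 1.0(31.3) + 0.6(174.3) = 242.7
The controlling combination is 3, giving 281.1 kN.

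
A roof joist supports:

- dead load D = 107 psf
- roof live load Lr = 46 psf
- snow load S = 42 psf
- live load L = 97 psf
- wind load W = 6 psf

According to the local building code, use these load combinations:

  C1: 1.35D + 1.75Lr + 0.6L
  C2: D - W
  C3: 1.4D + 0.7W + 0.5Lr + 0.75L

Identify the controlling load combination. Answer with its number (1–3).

Combination 1

C1: 1.35(107) + 1.75(46) + 0.6(97) = 144.45 + 80.50 + 58.20 = 283.15
C2: 1.0(107) - 1.0(6) = 107.00 - 6.00 = 101.00
C3: 1.4(107) + 0.7(6) + 0.5(46) + 0.75(97) = 149.80 + 4.20 + 23.00 + 72.75 = 249.75
The largest value is 283.15 psf from combination 1.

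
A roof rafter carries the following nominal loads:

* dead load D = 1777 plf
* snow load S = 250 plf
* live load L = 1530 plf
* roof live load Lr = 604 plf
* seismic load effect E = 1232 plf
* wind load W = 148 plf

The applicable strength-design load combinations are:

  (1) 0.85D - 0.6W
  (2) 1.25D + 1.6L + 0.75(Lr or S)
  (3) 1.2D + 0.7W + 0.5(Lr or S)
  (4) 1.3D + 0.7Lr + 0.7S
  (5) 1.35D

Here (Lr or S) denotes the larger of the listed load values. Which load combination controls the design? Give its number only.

Combination 2

(Lr or S) → Lr = 604 plf.
(1) 0.85(1777) - 0.6(148) = 1421.65
(2) 1.25(1777) + 1.6(1530) + 0.75(604) = 5122.25
(3) 1.2(1777) + 0.7(148) + 0.5(604) = 2538.00
(4) 1.3(1777) + 0.7(604) + 0.7(250) = 2907.90
(5) 1.35(1777) = 2398.95
The largest value is 5122.25 plf from combination 2.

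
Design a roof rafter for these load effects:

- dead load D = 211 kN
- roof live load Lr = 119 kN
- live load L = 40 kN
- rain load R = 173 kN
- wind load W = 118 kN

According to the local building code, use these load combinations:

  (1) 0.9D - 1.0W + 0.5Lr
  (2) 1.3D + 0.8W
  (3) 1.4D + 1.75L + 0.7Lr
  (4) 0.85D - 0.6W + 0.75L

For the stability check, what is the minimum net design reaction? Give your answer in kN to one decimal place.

131.4 kN

(1) 0.9(211) - 1.0(118) + 0.5(119) = 189.9 - 118.0 + 59.5 = 131.4
(2) 1.3(211) + 0.8(118) = 274.3 + 94.4 = 368.7
(3) 1.4(211) + 1.75(40) + 0.7(119) = 295.4 + 70.0 + 83.3 = 448.7
(4) 0.85(211) - 0.6(118) + 0.75(40) = 179.4 - 70.8 + 30.0 = 138.6
Combination 1 gives the minimum: 131.4 kN.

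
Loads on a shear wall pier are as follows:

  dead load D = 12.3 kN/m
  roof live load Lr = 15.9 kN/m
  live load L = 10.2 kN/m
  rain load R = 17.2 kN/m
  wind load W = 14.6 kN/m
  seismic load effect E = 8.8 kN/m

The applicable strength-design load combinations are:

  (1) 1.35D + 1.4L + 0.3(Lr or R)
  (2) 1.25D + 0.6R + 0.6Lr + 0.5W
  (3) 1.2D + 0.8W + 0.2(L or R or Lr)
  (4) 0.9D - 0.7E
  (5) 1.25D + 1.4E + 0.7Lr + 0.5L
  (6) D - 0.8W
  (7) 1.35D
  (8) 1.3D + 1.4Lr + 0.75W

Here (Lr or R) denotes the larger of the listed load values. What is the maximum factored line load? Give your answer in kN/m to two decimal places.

(Lr or R) → R = 17.2 kN/m; (L or R or Lr) → R = 17.2 kN/m.
(1) 1.35(12.3) + 1.4(10.2) + 0.3(17.2) = 36.05
(2) 1.25(12.3) + 0.6(17.2) + 0.6(15.9) + 0.5(14.6) = 42.54
(3) 1.2(12.3) + 0.8(14.6) + 0.2(17.2) = 29.88
(4) 0.9(12.3) - 0.7(8.8) = 4.91
(5) 1.25(12.3) + 1.4(8.8) + 0.7(15.9) + 0.5(10.2) = 43.93
(6) 1.0(12.3) - 0.8(14.6) = 0.62
(7) 1.35(12.3) = 16.61
(8) 1.3(12.3) + 1.4(15.9) + 0.75(14.6) = 49.20
Combination 8 governs: w_u = 49.20 kN/m.

49.20 kN/m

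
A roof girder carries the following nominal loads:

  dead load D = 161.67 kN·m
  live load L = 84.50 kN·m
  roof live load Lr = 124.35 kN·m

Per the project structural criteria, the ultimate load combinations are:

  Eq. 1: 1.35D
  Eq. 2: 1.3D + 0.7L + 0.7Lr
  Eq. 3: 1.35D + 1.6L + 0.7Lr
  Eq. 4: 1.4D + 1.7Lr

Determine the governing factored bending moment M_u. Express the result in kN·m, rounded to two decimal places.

440.50 kN·m

Eq. 1: 1.35(161.67) = 218.25
Eq. 2: 1.3(161.67) + 0.7(84.50) + 0.7(124.35) = 356.37
Eq. 3: 1.35(161.67) + 1.6(84.50) + 0.7(124.35) = 440.50
Eq. 4: 1.4(161.67) + 1.7(124.35) = 437.73
Maximum is from combination 3.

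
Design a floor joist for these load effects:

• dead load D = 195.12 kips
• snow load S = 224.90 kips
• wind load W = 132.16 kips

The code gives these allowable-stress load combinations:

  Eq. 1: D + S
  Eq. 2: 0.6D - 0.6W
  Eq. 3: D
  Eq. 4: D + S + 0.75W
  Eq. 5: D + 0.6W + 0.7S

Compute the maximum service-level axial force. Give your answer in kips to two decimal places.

Eq. 1: 1.0(195.12) + 1.0(224.90) = 195.12 + 224.90 = 420.02
Eq. 2: 0.6(195.12) - 0.6(132.16) = 37.78
Eq. 3: 1.0(195.12) = 195.12
Eq. 4: 1.0(195.12) + 1.0(224.90) + 0.75(132.16) = 195.12 + 224.90 + 99.12 = 519.14
Eq. 5: 1.0(195.12) + 0.6(132.16) + 0.7(224.90) = 195.12 + 79.30 + 157.43 = 431.85
Combination 4 governs: P = 519.14 kips.

519.14 kips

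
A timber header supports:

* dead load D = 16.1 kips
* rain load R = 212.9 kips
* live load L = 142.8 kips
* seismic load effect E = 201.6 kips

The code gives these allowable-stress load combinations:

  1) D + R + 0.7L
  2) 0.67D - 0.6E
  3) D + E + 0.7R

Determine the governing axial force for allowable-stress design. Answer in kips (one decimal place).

1) 1.0(16.1) + 1.0(212.9) + 0.7(142.8) = 16.1 + 212.9 + 100.0 = 329.0
2) 0.67(16.1) - 0.6(201.6) = 10.8 - 121.0 = -110.2
3) 1.0(16.1) + 1.0(201.6) + 0.7(212.9) = 16.1 + 201.6 + 149.0 = 366.7
Combination 3 governs: P = 366.7 kips.

366.7 kips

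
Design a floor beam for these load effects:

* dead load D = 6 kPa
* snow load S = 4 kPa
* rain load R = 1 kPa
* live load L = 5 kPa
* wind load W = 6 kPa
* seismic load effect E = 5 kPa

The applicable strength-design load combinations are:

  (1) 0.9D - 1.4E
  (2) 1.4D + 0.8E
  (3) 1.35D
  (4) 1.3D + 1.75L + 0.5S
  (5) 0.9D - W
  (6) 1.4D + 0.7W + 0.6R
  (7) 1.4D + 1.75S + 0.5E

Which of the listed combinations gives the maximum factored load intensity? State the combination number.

Combination 4

(1) 0.9(6) - 1.4(5) = 5.40 - 7.00 = -1.60
(2) 1.4(6) + 0.8(5) = 8.40 + 4.00 = 12.40
(3) 1.35(6) = 8.10
(4) 1.3(6) + 1.75(5) + 0.5(4) = 7.80 + 8.75 + 2.00 = 18.55
(5) 0.9(6) - 1.0(6) = 5.40 - 6.00 = -0.60
(6) 1.4(6) + 0.7(6) + 0.6(1) = 8.40 + 4.20 + 0.60 = 13.20
(7) 1.4(6) + 1.75(4) + 0.5(5) = 8.40 + 7.00 + 2.50 = 17.90
The largest value is 18.55 kPa from combination 4.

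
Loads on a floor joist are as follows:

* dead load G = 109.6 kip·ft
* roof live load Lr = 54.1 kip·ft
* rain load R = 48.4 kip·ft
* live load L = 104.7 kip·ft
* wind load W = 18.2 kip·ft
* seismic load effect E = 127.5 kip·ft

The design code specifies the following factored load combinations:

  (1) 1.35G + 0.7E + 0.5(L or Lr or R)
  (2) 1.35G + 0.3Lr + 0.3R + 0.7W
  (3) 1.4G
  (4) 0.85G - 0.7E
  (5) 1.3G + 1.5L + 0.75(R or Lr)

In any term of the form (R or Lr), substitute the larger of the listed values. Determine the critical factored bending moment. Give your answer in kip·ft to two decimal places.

340.11 kip·ft

(L or Lr or R) → L = 104.7 kip·ft; (R or Lr) → Lr = 54.1 kip·ft.
(1) 1.35(109.6) + 0.7(127.5) + 0.5(104.7) = 147.96 + 89.25 + 52.35 = 289.56
(2) 1.35(109.6) + 0.3(54.1) + 0.3(48.4) + 0.7(18.2) = 147.96 + 16.23 + 14.52 + 12.74 = 191.45
(3) 1.4(109.6) = 153.44
(4) 0.85(109.6) - 0.7(127.5) = 93.16 - 89.25 = 3.91
(5) 1.3(109.6) + 1.5(104.7) + 0.75(54.1) = 142.48 + 157.05 + 40.58 = 340.11
Combination 5 governs: M_u = 340.11 kip·ft.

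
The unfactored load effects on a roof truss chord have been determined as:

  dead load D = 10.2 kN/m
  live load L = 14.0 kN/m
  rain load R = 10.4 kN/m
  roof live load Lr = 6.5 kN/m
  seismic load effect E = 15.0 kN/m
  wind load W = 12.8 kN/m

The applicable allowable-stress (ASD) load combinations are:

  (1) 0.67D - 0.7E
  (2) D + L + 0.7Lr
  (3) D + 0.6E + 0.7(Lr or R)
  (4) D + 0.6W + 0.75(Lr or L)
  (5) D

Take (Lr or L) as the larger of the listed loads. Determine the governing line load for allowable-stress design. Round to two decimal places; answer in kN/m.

(Lr or R) → R = 10.4 kN/m; (Lr or L) → L = 14.0 kN/m.
(1) 0.67(10.2) - 0.7(15.0) = 6.83 - 10.50 = -3.67
(2) 1.0(10.2) + 1.0(14.0) + 0.7(6.5) = 10.20 + 14.00 + 4.55 = 28.75
(3) 1.0(10.2) + 0.6(15.0) + 0.7(10.4) = 10.20 + 9.00 + 7.28 = 26.48
(4) 1.0(10.2) + 0.6(12.8) + 0.75(14.0) = 10.20 + 7.68 + 10.50 = 28.38
(5) 1.0(10.2) = 10.20
The controlling combination is 2, giving 28.75 kN/m.

28.75 kN/m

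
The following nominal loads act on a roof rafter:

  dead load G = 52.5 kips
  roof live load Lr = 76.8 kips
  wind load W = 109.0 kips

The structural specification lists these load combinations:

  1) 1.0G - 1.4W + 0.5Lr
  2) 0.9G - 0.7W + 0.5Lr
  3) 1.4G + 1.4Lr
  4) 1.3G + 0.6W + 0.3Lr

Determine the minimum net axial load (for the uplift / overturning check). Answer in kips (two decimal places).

-61.70 kips

1) 1.0(52.5) - 1.4(109.0) + 0.5(76.8) = -61.70
2) 0.9(52.5) - 0.7(109.0) + 0.5(76.8) = 9.35
3) 1.4(52.5) + 1.4(76.8) = 181.02
4) 1.3(52.5) + 0.6(109.0) + 0.3(76.8) = 156.69
Combination 1 gives the minimum: -61.70 kips.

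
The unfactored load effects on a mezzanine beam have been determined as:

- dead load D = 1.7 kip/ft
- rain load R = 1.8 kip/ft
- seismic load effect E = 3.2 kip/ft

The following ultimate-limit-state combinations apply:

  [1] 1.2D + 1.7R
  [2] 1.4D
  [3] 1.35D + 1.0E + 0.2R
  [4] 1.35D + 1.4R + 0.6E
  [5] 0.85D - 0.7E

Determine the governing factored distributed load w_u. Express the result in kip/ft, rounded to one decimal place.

6.7 kip/ft

[1] 1.2(1.7) + 1.7(1.8) = 5.1
[2] 1.4(1.7) = 2.4
[3] 1.35(1.7) + 1.0(3.2) + 0.2(1.8) = 5.9
[4] 1.35(1.7) + 1.4(1.8) + 0.6(3.2) = 6.7
[5] 0.85(1.7) - 0.7(3.2) = -0.8
Combination 4 governs: w_u = 6.7 kip/ft.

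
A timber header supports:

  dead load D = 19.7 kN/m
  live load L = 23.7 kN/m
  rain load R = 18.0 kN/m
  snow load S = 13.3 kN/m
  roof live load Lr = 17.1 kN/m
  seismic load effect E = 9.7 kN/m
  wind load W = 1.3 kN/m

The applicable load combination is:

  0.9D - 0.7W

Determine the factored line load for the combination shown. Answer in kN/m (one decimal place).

16.8 kN/m

0.9(19.7) - 0.7(1.3) = 16.8
w_u = 16.8 kN/m.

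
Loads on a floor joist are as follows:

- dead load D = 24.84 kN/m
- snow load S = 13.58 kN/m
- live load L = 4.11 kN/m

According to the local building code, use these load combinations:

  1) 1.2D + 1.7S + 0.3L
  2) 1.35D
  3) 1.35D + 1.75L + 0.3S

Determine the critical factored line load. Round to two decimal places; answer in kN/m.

1) 1.2(24.84) + 1.7(13.58) + 0.3(4.11) = 54.13
2) 1.35(24.84) = 33.53
3) 1.35(24.84) + 1.75(4.11) + 0.3(13.58) = 44.80
Combination 1 governs: w_u = 54.13 kN/m.

54.13 kN/m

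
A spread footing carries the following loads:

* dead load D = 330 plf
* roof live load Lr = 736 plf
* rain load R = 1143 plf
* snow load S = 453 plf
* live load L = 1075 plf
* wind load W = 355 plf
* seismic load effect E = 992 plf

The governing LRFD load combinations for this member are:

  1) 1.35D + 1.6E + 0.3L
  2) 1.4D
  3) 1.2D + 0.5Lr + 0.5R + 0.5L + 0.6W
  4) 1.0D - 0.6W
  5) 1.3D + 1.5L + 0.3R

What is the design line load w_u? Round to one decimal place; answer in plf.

2384.4 plf

1) 1.35(330) + 1.6(992) + 0.3(1075) = 445.5 + 1587.2 + 322.5 = 2355.2
2) 1.4(330) = 462.0
3) 1.2(330) + 0.5(736) + 0.5(1143) + 0.5(1075) + 0.6(355) = 396.0 + 368.0 + 571.5 + 537.5 + 213.0 = 2086.0
4) 1.0(330) - 0.6(355) = 330.0 - 213.0 = 117.0
5) 1.3(330) + 1.5(1075) + 0.3(1143) = 429.0 + 1612.5 + 342.9 = 2384.4
Maximum is from combination 5.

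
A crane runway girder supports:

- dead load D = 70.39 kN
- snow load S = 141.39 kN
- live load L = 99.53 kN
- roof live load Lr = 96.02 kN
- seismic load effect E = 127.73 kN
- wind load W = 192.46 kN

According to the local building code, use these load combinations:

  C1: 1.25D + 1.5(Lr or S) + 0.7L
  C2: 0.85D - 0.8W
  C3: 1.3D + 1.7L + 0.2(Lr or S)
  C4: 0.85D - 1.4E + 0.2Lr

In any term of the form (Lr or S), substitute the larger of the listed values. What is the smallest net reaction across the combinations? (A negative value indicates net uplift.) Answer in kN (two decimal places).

(Lr or S) → S = 141.39 kN.
C1: 1.25(70.39) + 1.5(141.39) + 0.7(99.53) = 369.74
C2: 0.85(70.39) - 0.8(192.46) = -94.14
C3: 1.3(70.39) + 1.7(99.53) + 0.2(141.39) = 288.99
C4: 0.85(70.39) - 1.4(127.73) + 0.2(96.02) = -99.79
Combination 4 gives the minimum: -99.79 kN.

-99.79 kN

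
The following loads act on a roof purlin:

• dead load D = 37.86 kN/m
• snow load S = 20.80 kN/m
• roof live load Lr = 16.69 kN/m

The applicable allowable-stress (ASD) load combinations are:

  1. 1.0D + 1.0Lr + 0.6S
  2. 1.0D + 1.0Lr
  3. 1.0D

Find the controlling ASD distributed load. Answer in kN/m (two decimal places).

1. 1.0(37.86) + 1.0(16.69) + 0.6(20.80) = 67.03
2. 1.0(37.86) + 1.0(16.69) = 54.55
3. 1.0(37.86) = 37.86
The controlling combination is 1, giving 67.03 kN/m.

67.03 kN/m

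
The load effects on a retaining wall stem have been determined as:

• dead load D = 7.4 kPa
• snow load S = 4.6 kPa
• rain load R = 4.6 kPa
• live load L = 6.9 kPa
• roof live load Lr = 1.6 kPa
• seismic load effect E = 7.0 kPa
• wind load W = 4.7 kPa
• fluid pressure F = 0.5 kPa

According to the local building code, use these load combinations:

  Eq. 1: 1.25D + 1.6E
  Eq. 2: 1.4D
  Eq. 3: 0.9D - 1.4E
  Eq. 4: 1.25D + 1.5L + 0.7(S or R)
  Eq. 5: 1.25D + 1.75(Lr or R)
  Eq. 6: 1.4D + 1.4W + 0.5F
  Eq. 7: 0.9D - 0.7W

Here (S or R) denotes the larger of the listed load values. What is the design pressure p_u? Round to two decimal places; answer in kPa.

22.82 kPa

(S or R) → S = 4.6 kPa; (Lr or R) → R = 4.6 kPa.
Eq. 1: 1.25(7.4) + 1.6(7.0) = 20.45
Eq. 2: 1.4(7.4) = 10.36
Eq. 3: 0.9(7.4) - 1.4(7.0) = -3.14
Eq. 4: 1.25(7.4) + 1.5(6.9) + 0.7(4.6) = 22.82
Eq. 5: 1.25(7.4) + 1.75(4.6) = 17.30
Eq. 6: 1.4(7.4) + 1.4(4.7) + 0.5(0.5) = 17.19
Eq. 7: 0.9(7.4) - 0.7(4.7) = 3.37
Maximum is from combination 4.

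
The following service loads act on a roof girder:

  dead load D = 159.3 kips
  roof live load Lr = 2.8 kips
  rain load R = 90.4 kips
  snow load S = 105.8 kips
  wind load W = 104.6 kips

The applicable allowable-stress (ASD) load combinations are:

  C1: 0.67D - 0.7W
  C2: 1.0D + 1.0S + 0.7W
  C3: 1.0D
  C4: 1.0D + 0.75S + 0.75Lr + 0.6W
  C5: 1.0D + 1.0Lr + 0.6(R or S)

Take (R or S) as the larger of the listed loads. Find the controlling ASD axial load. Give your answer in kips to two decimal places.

338.32 kips

(R or S) → S = 105.8 kips.
C1: 0.67(159.3) - 0.7(104.6) = 106.73 - 73.22 = 33.51
C2: 1.0(159.3) + 1.0(105.8) + 0.7(104.6) = 159.30 + 105.80 + 73.22 = 338.32
C3: 1.0(159.3) = 159.30
C4: 1.0(159.3) + 0.75(105.8) + 0.75(2.8) + 0.6(104.6) = 159.30 + 79.35 + 2.10 + 62.76 = 303.51
C5: 1.0(159.3) + 1.0(2.8) + 0.6(105.8) = 159.30 + 2.80 + 63.48 = 225.58
Maximum is from combination 2.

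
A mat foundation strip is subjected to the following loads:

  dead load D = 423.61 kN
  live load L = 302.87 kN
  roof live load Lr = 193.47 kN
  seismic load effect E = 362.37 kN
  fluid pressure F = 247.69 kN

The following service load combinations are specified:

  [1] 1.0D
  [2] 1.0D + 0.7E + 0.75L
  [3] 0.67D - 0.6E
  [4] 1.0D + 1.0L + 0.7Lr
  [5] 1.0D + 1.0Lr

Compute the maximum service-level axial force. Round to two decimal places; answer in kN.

904.42 kN

[1] 1.0(423.61) = 423.61
[2] 1.0(423.61) + 0.7(362.37) + 0.75(302.87) = 423.61 + 253.66 + 227.15 = 904.42
[3] 0.67(423.61) - 0.6(362.37) = 283.82 - 217.42 = 66.40
[4] 1.0(423.61) + 1.0(302.87) + 0.7(193.47) = 423.61 + 302.87 + 135.43 = 861.91
[5] 1.0(423.61) + 1.0(193.47) = 423.61 + 193.47 = 617.08
Maximum is from combination 2.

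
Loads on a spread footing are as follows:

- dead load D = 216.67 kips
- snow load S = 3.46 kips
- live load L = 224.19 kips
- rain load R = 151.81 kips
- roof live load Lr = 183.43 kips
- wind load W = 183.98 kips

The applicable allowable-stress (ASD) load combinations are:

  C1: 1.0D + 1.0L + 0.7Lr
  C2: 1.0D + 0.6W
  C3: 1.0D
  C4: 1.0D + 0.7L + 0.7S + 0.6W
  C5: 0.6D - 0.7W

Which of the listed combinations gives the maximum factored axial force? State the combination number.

C1: 1.0(216.67) + 1.0(224.19) + 0.7(183.43) = 216.67 + 224.19 + 128.40 = 569.26
C2: 1.0(216.67) + 0.6(183.98) = 216.67 + 110.39 = 327.06
C3: 1.0(216.67) = 216.67
C4: 1.0(216.67) + 0.7(224.19) + 0.7(3.46) + 0.6(183.98) = 216.67 + 156.93 + 2.42 + 110.39 = 486.41
C5: 0.6(216.67) - 0.7(183.98) = 1.22
The largest value is 569.26 kips from combination 1.

Combination 1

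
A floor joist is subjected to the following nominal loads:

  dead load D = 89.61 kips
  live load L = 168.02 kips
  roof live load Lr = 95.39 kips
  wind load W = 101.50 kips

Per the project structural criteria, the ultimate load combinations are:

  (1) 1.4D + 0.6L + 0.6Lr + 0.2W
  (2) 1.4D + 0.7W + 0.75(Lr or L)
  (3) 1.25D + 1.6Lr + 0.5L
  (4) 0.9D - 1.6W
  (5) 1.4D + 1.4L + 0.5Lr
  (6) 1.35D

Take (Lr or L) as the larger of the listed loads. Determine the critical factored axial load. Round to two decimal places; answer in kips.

408.38 kips

(Lr or L) → L = 168.02 kips.
(1) 1.4(89.61) + 0.6(168.02) + 0.6(95.39) + 0.2(101.50) = 303.80
(2) 1.4(89.61) + 0.7(101.50) + 0.75(168.02) = 125.45 + 71.05 + 126.02 = 322.52
(3) 1.25(89.61) + 1.6(95.39) + 0.5(168.02) = 348.65
(4) 0.9(89.61) - 1.6(101.50) = 80.65 - 162.40 = -81.75
(5) 1.4(89.61) + 1.4(168.02) + 0.5(95.39) = 125.45 + 235.23 + 47.70 = 408.38
(6) 1.35(89.61) = 120.97
The controlling combination is 5, giving 408.38 kips.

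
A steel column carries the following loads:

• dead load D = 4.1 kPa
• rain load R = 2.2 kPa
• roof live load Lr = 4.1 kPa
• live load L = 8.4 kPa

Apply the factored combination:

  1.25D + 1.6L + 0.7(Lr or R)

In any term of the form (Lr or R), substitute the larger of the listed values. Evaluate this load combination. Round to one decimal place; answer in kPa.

(Lr or R) → Lr = 4.1 kPa.
1.25(4.1) + 1.6(8.4) + 0.7(4.1) = 5.1 + 13.4 + 2.9 = 21.4
p_u = 21.4 kPa.

21.4 kPa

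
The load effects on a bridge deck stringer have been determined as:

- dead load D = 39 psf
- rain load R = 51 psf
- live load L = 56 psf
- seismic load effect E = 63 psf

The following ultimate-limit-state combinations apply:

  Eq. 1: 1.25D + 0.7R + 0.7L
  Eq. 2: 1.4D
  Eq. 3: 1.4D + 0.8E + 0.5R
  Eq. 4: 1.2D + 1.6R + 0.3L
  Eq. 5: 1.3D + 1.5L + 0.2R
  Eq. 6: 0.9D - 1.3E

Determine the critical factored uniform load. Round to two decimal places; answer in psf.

145.20 psf

Eq. 1: 1.25(39) + 0.7(51) + 0.7(56) = 48.75 + 35.70 + 39.20 = 123.65
Eq. 2: 1.4(39) = 54.60
Eq. 3: 1.4(39) + 0.8(63) + 0.5(51) = 54.60 + 50.40 + 25.50 = 130.50
Eq. 4: 1.2(39) + 1.6(51) + 0.3(56) = 46.80 + 81.60 + 16.80 = 145.20
Eq. 5: 1.3(39) + 1.5(56) + 0.2(51) = 50.70 + 84.00 + 10.20 = 144.90
Eq. 6: 0.9(39) - 1.3(63) = 35.10 - 81.90 = -46.80
Maximum is from combination 4.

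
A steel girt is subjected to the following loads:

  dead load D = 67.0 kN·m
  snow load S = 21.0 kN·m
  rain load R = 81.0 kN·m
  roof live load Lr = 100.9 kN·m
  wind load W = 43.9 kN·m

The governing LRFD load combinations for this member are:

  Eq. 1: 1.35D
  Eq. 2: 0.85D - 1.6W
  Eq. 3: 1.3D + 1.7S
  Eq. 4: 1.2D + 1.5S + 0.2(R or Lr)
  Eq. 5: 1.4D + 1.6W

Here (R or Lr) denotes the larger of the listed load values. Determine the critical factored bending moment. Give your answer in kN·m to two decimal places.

(R or Lr) → Lr = 100.9 kN·m.
Eq. 1: 1.35(67.0) = 90.45
Eq. 2: 0.85(67.0) - 1.6(43.9) = -13.29
Eq. 3: 1.3(67.0) + 1.7(21.0) = 122.80
Eq. 4: 1.2(67.0) + 1.5(21.0) + 0.2(100.9) = 132.08
Eq. 5: 1.4(67.0) + 1.6(43.9) = 164.04
Maximum is from combination 5.

164.04 kN·m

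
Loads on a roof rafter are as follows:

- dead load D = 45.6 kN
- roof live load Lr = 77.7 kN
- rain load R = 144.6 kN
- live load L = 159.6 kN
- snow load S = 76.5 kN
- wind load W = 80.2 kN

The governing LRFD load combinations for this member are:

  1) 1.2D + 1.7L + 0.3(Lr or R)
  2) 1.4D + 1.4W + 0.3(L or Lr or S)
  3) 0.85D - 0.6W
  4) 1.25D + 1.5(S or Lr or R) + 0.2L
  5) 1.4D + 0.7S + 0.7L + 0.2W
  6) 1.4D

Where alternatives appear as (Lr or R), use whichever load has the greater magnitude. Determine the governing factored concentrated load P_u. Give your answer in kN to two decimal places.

369.42 kN

(Lr or R) → R = 144.6 kN; (L or Lr or S) → L = 159.6 kN; (S or Lr or R) → R = 144.6 kN.
1) 1.2(45.6) + 1.7(159.6) + 0.3(144.6) = 54.72 + 271.32 + 43.38 = 369.42
2) 1.4(45.6) + 1.4(80.2) + 0.3(159.6) = 63.84 + 112.28 + 47.88 = 224.00
3) 0.85(45.6) - 0.6(80.2) = 38.76 - 48.12 = -9.36
4) 1.25(45.6) + 1.5(144.6) + 0.2(159.6) = 57.00 + 216.90 + 31.92 = 305.82
5) 1.4(45.6) + 0.7(76.5) + 0.7(159.6) + 0.2(80.2) = 63.84 + 53.55 + 111.72 + 16.04 = 245.15
6) 1.4(45.6) = 63.84
The controlling combination is 1, giving 369.42 kN.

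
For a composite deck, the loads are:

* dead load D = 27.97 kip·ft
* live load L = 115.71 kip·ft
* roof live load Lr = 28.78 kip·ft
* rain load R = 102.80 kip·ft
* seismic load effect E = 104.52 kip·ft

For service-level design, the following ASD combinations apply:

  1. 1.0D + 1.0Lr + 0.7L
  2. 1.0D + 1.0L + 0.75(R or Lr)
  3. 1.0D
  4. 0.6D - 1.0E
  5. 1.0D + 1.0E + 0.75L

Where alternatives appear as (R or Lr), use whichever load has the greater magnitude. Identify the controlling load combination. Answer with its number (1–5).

(R or Lr) → R = 102.80 kip·ft.
1. 1.0(27.97) + 1.0(28.78) + 0.7(115.71) = 27.97 + 28.78 + 81.00 = 137.75
2. 1.0(27.97) + 1.0(115.71) + 0.75(102.80) = 27.97 + 115.71 + 77.10 = 220.78
3. 1.0(27.97) = 27.97
4. 0.6(27.97) - 1.0(104.52) = 16.78 - 104.52 = -87.74
5. 1.0(27.97) + 1.0(104.52) + 0.75(115.71) = 27.97 + 104.52 + 86.78 = 219.27
The largest value is 220.78 kip·ft from combination 2.

Combination 2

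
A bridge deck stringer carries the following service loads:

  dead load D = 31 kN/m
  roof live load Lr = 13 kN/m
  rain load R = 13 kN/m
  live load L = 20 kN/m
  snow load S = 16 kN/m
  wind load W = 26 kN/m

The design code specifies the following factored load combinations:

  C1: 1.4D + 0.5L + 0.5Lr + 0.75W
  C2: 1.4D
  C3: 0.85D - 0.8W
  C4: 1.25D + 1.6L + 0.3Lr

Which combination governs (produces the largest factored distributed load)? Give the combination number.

C1: 1.4(31) + 0.5(20) + 0.5(13) + 0.75(26) = 43.4 + 10.0 + 6.5 + 19.5 = 79.4
C2: 1.4(31) = 43.4
C3: 0.85(31) - 0.8(26) = 26.4 - 20.8 = 5.6
C4: 1.25(31) + 1.6(20) + 0.3(13) = 38.8 + 32.0 + 3.9 = 74.7
The largest value is 79.4 kN/m from combination 1.

Combination 1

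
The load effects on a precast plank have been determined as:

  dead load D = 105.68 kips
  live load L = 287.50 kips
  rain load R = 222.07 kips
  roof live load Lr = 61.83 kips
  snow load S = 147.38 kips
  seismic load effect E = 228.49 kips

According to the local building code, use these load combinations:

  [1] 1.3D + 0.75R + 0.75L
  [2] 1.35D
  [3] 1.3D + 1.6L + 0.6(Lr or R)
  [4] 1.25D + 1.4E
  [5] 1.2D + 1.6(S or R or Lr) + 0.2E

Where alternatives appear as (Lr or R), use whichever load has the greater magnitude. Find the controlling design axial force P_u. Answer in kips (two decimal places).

(Lr or R) → R = 222.07 kips; (S or R or Lr) → R = 222.07 kips.
[1] 1.3(105.68) + 0.75(222.07) + 0.75(287.50) = 137.38 + 166.55 + 215.63 = 519.56
[2] 1.35(105.68) = 142.67
[3] 1.3(105.68) + 1.6(287.50) + 0.6(222.07) = 730.63
[4] 1.25(105.68) + 1.4(228.49) = 132.10 + 319.89 = 451.99
[5] 1.2(105.68) + 1.6(222.07) + 0.2(228.49) = 126.82 + 355.31 + 45.70 = 527.83
Maximum is from combination 3.

730.63 kips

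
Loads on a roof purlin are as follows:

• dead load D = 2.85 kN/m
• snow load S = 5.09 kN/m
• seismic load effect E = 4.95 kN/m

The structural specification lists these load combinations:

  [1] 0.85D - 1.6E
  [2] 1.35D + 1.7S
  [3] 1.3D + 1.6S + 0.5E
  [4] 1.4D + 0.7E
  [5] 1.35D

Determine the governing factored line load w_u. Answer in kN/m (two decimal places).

[1] 0.85(2.85) - 1.6(4.95) = 2.42 - 7.92 = -5.50
[2] 1.35(2.85) + 1.7(5.09) = 3.85 + 8.65 = 12.50
[3] 1.3(2.85) + 1.6(5.09) + 0.5(4.95) = 14.32
[4] 1.4(2.85) + 0.7(4.95) = 3.99 + 3.47 = 7.46
[5] 1.35(2.85) = 3.85
Maximum is from combination 3.

14.32 kN/m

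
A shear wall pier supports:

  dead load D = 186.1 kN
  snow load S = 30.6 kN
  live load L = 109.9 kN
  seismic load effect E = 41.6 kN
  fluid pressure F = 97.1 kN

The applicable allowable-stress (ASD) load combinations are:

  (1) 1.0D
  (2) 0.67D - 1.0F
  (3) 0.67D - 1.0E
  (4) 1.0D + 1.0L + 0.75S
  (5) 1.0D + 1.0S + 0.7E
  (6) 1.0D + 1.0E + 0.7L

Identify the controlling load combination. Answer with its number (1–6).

Combination 4

(1) 1.0(186.1) = 186.1
(2) 0.67(186.1) - 1.0(97.1) = 27.6
(3) 0.67(186.1) - 1.0(41.6) = 83.1
(4) 1.0(186.1) + 1.0(109.9) + 0.75(30.6) = 319.0
(5) 1.0(186.1) + 1.0(30.6) + 0.7(41.6) = 245.8
(6) 1.0(186.1) + 1.0(41.6) + 0.7(109.9) = 304.6
The largest value is 319.0 kN from combination 4.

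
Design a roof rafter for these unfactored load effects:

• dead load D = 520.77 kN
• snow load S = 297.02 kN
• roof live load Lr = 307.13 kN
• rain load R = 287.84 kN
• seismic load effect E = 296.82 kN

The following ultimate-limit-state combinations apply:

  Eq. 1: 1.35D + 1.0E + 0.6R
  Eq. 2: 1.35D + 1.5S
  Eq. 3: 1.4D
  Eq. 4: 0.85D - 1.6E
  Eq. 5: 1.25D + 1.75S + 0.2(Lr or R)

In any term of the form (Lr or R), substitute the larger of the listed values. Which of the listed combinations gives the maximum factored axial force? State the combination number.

Combination 5

(Lr or R) → Lr = 307.13 kN.
Eq. 1: 1.35(520.77) + 1.0(296.82) + 0.6(287.84) = 703.04 + 296.82 + 172.70 = 1172.56
Eq. 2: 1.35(520.77) + 1.5(297.02) = 703.04 + 445.53 = 1148.57
Eq. 3: 1.4(520.77) = 729.08
Eq. 4: 0.85(520.77) - 1.6(296.82) = 442.65 - 474.91 = -32.26
Eq. 5: 1.25(520.77) + 1.75(297.02) + 0.2(307.13) = 1232.17
The largest value is 1232.17 kN from combination 5.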